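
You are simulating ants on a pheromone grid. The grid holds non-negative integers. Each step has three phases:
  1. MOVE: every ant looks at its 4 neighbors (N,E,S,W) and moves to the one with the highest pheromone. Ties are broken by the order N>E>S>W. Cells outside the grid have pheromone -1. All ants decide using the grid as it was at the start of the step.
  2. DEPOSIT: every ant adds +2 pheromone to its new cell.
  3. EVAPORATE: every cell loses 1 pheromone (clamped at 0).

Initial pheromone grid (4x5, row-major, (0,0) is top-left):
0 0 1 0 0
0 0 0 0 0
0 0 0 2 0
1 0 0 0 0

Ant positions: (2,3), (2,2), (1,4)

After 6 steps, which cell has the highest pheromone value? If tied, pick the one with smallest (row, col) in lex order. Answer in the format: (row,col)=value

Answer: (2,3)=12

Derivation:
Step 1: ant0:(2,3)->N->(1,3) | ant1:(2,2)->E->(2,3) | ant2:(1,4)->N->(0,4)
  grid max=3 at (2,3)
Step 2: ant0:(1,3)->S->(2,3) | ant1:(2,3)->N->(1,3) | ant2:(0,4)->S->(1,4)
  grid max=4 at (2,3)
Step 3: ant0:(2,3)->N->(1,3) | ant1:(1,3)->S->(2,3) | ant2:(1,4)->W->(1,3)
  grid max=5 at (1,3)
Step 4: ant0:(1,3)->S->(2,3) | ant1:(2,3)->N->(1,3) | ant2:(1,3)->S->(2,3)
  grid max=8 at (2,3)
Step 5: ant0:(2,3)->N->(1,3) | ant1:(1,3)->S->(2,3) | ant2:(2,3)->N->(1,3)
  grid max=9 at (1,3)
Step 6: ant0:(1,3)->S->(2,3) | ant1:(2,3)->N->(1,3) | ant2:(1,3)->S->(2,3)
  grid max=12 at (2,3)
Final grid:
  0 0 0 0 0
  0 0 0 10 0
  0 0 0 12 0
  0 0 0 0 0
Max pheromone 12 at (2,3)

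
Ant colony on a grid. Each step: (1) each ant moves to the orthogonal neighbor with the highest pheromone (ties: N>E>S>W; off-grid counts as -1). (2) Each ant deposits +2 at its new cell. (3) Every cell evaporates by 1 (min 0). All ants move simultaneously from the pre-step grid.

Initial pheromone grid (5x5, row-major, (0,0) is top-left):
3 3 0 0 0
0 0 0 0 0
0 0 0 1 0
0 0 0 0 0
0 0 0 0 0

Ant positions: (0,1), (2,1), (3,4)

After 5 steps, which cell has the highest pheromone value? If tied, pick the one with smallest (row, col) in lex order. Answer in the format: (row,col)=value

Step 1: ant0:(0,1)->W->(0,0) | ant1:(2,1)->N->(1,1) | ant2:(3,4)->N->(2,4)
  grid max=4 at (0,0)
Step 2: ant0:(0,0)->E->(0,1) | ant1:(1,1)->N->(0,1) | ant2:(2,4)->N->(1,4)
  grid max=5 at (0,1)
Step 3: ant0:(0,1)->W->(0,0) | ant1:(0,1)->W->(0,0) | ant2:(1,4)->N->(0,4)
  grid max=6 at (0,0)
Step 4: ant0:(0,0)->E->(0,1) | ant1:(0,0)->E->(0,1) | ant2:(0,4)->S->(1,4)
  grid max=7 at (0,1)
Step 5: ant0:(0,1)->W->(0,0) | ant1:(0,1)->W->(0,0) | ant2:(1,4)->N->(0,4)
  grid max=8 at (0,0)
Final grid:
  8 6 0 0 1
  0 0 0 0 0
  0 0 0 0 0
  0 0 0 0 0
  0 0 0 0 0
Max pheromone 8 at (0,0)

Answer: (0,0)=8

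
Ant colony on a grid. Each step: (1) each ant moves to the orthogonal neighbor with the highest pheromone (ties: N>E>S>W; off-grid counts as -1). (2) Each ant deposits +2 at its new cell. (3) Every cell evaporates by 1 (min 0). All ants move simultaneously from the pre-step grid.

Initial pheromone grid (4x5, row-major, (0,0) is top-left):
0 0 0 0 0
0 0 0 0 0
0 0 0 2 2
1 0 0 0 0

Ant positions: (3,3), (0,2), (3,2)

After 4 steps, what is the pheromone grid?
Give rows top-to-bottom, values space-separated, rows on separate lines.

After step 1: ants at (2,3),(0,3),(2,2)
  0 0 0 1 0
  0 0 0 0 0
  0 0 1 3 1
  0 0 0 0 0
After step 2: ants at (2,4),(0,4),(2,3)
  0 0 0 0 1
  0 0 0 0 0
  0 0 0 4 2
  0 0 0 0 0
After step 3: ants at (2,3),(1,4),(2,4)
  0 0 0 0 0
  0 0 0 0 1
  0 0 0 5 3
  0 0 0 0 0
After step 4: ants at (2,4),(2,4),(2,3)
  0 0 0 0 0
  0 0 0 0 0
  0 0 0 6 6
  0 0 0 0 0

0 0 0 0 0
0 0 0 0 0
0 0 0 6 6
0 0 0 0 0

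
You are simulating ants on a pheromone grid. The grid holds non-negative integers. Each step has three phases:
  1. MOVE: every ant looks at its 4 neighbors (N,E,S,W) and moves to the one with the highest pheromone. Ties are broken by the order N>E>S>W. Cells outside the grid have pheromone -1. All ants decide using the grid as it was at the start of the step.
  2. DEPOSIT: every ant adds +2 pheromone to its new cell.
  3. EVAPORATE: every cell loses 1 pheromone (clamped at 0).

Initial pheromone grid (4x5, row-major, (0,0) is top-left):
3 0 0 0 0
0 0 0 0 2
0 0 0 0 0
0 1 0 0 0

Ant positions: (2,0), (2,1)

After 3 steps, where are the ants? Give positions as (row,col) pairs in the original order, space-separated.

Step 1: ant0:(2,0)->N->(1,0) | ant1:(2,1)->S->(3,1)
  grid max=2 at (0,0)
Step 2: ant0:(1,0)->N->(0,0) | ant1:(3,1)->N->(2,1)
  grid max=3 at (0,0)
Step 3: ant0:(0,0)->E->(0,1) | ant1:(2,1)->S->(3,1)
  grid max=2 at (0,0)

(0,1) (3,1)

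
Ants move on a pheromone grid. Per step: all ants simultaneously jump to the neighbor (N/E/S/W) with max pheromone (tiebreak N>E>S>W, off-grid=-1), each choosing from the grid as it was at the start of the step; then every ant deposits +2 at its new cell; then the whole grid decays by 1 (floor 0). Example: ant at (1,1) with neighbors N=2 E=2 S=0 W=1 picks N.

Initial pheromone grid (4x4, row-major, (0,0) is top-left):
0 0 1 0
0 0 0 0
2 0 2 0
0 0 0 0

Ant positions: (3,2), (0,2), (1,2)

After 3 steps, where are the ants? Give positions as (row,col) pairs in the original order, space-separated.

Step 1: ant0:(3,2)->N->(2,2) | ant1:(0,2)->E->(0,3) | ant2:(1,2)->S->(2,2)
  grid max=5 at (2,2)
Step 2: ant0:(2,2)->N->(1,2) | ant1:(0,3)->S->(1,3) | ant2:(2,2)->N->(1,2)
  grid max=4 at (2,2)
Step 3: ant0:(1,2)->S->(2,2) | ant1:(1,3)->W->(1,2) | ant2:(1,2)->S->(2,2)
  grid max=7 at (2,2)

(2,2) (1,2) (2,2)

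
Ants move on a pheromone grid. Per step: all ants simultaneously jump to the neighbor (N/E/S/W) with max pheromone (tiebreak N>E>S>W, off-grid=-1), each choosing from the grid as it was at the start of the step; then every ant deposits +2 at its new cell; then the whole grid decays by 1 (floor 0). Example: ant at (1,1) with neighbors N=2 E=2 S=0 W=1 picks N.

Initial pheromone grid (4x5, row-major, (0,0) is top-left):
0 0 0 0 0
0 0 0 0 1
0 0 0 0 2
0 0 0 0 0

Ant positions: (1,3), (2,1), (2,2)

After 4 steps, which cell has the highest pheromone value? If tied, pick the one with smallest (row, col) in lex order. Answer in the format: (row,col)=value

Answer: (1,1)=4

Derivation:
Step 1: ant0:(1,3)->E->(1,4) | ant1:(2,1)->N->(1,1) | ant2:(2,2)->N->(1,2)
  grid max=2 at (1,4)
Step 2: ant0:(1,4)->S->(2,4) | ant1:(1,1)->E->(1,2) | ant2:(1,2)->W->(1,1)
  grid max=2 at (1,1)
Step 3: ant0:(2,4)->N->(1,4) | ant1:(1,2)->W->(1,1) | ant2:(1,1)->E->(1,2)
  grid max=3 at (1,1)
Step 4: ant0:(1,4)->S->(2,4) | ant1:(1,1)->E->(1,2) | ant2:(1,2)->W->(1,1)
  grid max=4 at (1,1)
Final grid:
  0 0 0 0 0
  0 4 4 0 1
  0 0 0 0 2
  0 0 0 0 0
Max pheromone 4 at (1,1)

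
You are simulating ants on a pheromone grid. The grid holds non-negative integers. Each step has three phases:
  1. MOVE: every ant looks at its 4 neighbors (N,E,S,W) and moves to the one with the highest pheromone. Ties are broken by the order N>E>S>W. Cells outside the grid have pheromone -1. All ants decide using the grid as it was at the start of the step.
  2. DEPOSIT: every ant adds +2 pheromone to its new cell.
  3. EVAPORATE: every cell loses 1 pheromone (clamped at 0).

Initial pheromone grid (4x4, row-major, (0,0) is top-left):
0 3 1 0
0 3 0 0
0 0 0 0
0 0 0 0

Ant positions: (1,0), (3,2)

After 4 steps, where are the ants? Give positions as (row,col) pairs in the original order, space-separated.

Step 1: ant0:(1,0)->E->(1,1) | ant1:(3,2)->N->(2,2)
  grid max=4 at (1,1)
Step 2: ant0:(1,1)->N->(0,1) | ant1:(2,2)->N->(1,2)
  grid max=3 at (0,1)
Step 3: ant0:(0,1)->S->(1,1) | ant1:(1,2)->W->(1,1)
  grid max=6 at (1,1)
Step 4: ant0:(1,1)->N->(0,1) | ant1:(1,1)->N->(0,1)
  grid max=5 at (0,1)

(0,1) (0,1)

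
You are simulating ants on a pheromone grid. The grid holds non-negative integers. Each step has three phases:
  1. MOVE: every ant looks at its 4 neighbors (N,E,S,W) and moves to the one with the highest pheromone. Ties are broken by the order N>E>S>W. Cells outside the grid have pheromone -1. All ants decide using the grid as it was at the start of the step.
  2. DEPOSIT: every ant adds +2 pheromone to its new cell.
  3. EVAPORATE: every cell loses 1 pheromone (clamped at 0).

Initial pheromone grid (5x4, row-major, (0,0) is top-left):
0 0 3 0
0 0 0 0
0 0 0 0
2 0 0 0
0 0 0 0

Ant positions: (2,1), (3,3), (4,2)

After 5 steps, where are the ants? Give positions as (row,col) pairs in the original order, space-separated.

Step 1: ant0:(2,1)->N->(1,1) | ant1:(3,3)->N->(2,3) | ant2:(4,2)->N->(3,2)
  grid max=2 at (0,2)
Step 2: ant0:(1,1)->N->(0,1) | ant1:(2,3)->N->(1,3) | ant2:(3,2)->N->(2,2)
  grid max=1 at (0,1)
Step 3: ant0:(0,1)->E->(0,2) | ant1:(1,3)->N->(0,3) | ant2:(2,2)->N->(1,2)
  grid max=2 at (0,2)
Step 4: ant0:(0,2)->E->(0,3) | ant1:(0,3)->W->(0,2) | ant2:(1,2)->N->(0,2)
  grid max=5 at (0,2)
Step 5: ant0:(0,3)->W->(0,2) | ant1:(0,2)->E->(0,3) | ant2:(0,2)->E->(0,3)
  grid max=6 at (0,2)

(0,2) (0,3) (0,3)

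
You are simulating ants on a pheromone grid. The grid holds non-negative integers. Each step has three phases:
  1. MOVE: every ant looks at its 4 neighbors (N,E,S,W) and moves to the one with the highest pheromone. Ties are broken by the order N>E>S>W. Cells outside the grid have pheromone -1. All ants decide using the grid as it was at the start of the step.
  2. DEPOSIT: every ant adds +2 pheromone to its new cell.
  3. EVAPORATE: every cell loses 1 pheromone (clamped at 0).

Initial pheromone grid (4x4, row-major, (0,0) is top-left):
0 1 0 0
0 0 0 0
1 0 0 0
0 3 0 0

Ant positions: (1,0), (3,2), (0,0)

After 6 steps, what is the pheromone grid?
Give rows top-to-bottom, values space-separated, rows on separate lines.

After step 1: ants at (2,0),(3,1),(0,1)
  0 2 0 0
  0 0 0 0
  2 0 0 0
  0 4 0 0
After step 2: ants at (1,0),(2,1),(0,2)
  0 1 1 0
  1 0 0 0
  1 1 0 0
  0 3 0 0
After step 3: ants at (2,0),(3,1),(0,1)
  0 2 0 0
  0 0 0 0
  2 0 0 0
  0 4 0 0
After step 4: ants at (1,0),(2,1),(0,2)
  0 1 1 0
  1 0 0 0
  1 1 0 0
  0 3 0 0
After step 5: ants at (2,0),(3,1),(0,1)
  0 2 0 0
  0 0 0 0
  2 0 0 0
  0 4 0 0
After step 6: ants at (1,0),(2,1),(0,2)
  0 1 1 0
  1 0 0 0
  1 1 0 0
  0 3 0 0

0 1 1 0
1 0 0 0
1 1 0 0
0 3 0 0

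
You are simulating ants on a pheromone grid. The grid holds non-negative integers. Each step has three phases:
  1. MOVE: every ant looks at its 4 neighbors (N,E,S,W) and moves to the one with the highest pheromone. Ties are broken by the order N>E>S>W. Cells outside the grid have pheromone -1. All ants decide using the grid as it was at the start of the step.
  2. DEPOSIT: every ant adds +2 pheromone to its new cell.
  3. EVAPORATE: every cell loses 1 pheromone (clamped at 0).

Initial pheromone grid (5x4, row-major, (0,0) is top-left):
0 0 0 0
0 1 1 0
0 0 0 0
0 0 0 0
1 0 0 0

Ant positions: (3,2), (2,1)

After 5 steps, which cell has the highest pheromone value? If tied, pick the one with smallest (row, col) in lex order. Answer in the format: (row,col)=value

Step 1: ant0:(3,2)->N->(2,2) | ant1:(2,1)->N->(1,1)
  grid max=2 at (1,1)
Step 2: ant0:(2,2)->N->(1,2) | ant1:(1,1)->N->(0,1)
  grid max=1 at (0,1)
Step 3: ant0:(1,2)->W->(1,1) | ant1:(0,1)->S->(1,1)
  grid max=4 at (1,1)
Step 4: ant0:(1,1)->N->(0,1) | ant1:(1,1)->N->(0,1)
  grid max=3 at (0,1)
Step 5: ant0:(0,1)->S->(1,1) | ant1:(0,1)->S->(1,1)
  grid max=6 at (1,1)
Final grid:
  0 2 0 0
  0 6 0 0
  0 0 0 0
  0 0 0 0
  0 0 0 0
Max pheromone 6 at (1,1)

Answer: (1,1)=6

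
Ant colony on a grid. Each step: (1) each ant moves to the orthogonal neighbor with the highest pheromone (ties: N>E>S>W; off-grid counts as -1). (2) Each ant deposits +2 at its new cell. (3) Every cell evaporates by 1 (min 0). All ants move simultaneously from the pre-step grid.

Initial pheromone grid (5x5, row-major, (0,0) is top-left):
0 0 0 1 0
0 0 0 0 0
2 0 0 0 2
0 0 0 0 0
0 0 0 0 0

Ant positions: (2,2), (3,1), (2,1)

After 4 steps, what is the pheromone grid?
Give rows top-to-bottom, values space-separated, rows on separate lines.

After step 1: ants at (1,2),(2,1),(2,0)
  0 0 0 0 0
  0 0 1 0 0
  3 1 0 0 1
  0 0 0 0 0
  0 0 0 0 0
After step 2: ants at (0,2),(2,0),(2,1)
  0 0 1 0 0
  0 0 0 0 0
  4 2 0 0 0
  0 0 0 0 0
  0 0 0 0 0
After step 3: ants at (0,3),(2,1),(2,0)
  0 0 0 1 0
  0 0 0 0 0
  5 3 0 0 0
  0 0 0 0 0
  0 0 0 0 0
After step 4: ants at (0,4),(2,0),(2,1)
  0 0 0 0 1
  0 0 0 0 0
  6 4 0 0 0
  0 0 0 0 0
  0 0 0 0 0

0 0 0 0 1
0 0 0 0 0
6 4 0 0 0
0 0 0 0 0
0 0 0 0 0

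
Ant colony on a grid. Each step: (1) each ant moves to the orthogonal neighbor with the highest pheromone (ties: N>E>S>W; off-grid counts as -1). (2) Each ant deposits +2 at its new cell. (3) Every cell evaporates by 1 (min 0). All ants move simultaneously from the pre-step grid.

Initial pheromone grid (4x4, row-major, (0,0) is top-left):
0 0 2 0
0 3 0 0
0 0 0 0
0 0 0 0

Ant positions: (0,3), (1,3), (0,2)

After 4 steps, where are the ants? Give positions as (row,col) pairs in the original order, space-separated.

Step 1: ant0:(0,3)->W->(0,2) | ant1:(1,3)->N->(0,3) | ant2:(0,2)->E->(0,3)
  grid max=3 at (0,2)
Step 2: ant0:(0,2)->E->(0,3) | ant1:(0,3)->W->(0,2) | ant2:(0,3)->W->(0,2)
  grid max=6 at (0,2)
Step 3: ant0:(0,3)->W->(0,2) | ant1:(0,2)->E->(0,3) | ant2:(0,2)->E->(0,3)
  grid max=7 at (0,2)
Step 4: ant0:(0,2)->E->(0,3) | ant1:(0,3)->W->(0,2) | ant2:(0,3)->W->(0,2)
  grid max=10 at (0,2)

(0,3) (0,2) (0,2)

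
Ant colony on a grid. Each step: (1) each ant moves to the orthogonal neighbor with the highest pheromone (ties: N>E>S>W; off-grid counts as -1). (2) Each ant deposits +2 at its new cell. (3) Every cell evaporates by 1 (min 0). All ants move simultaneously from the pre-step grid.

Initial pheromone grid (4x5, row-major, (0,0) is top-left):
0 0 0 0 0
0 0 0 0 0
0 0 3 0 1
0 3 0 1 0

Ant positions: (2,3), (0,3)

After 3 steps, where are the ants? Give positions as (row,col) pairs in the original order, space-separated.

Step 1: ant0:(2,3)->W->(2,2) | ant1:(0,3)->E->(0,4)
  grid max=4 at (2,2)
Step 2: ant0:(2,2)->N->(1,2) | ant1:(0,4)->S->(1,4)
  grid max=3 at (2,2)
Step 3: ant0:(1,2)->S->(2,2) | ant1:(1,4)->N->(0,4)
  grid max=4 at (2,2)

(2,2) (0,4)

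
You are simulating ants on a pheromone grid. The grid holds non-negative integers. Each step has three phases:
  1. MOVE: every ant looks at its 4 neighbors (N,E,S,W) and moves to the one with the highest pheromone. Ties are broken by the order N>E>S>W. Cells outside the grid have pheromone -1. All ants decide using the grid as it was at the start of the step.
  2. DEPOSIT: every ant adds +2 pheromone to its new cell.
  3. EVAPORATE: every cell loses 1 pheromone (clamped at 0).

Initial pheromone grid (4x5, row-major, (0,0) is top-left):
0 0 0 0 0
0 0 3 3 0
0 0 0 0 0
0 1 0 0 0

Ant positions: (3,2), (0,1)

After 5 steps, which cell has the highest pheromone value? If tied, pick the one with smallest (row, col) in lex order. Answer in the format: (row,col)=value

Answer: (1,2)=2

Derivation:
Step 1: ant0:(3,2)->W->(3,1) | ant1:(0,1)->E->(0,2)
  grid max=2 at (1,2)
Step 2: ant0:(3,1)->N->(2,1) | ant1:(0,2)->S->(1,2)
  grid max=3 at (1,2)
Step 3: ant0:(2,1)->S->(3,1) | ant1:(1,2)->E->(1,3)
  grid max=2 at (1,2)
Step 4: ant0:(3,1)->N->(2,1) | ant1:(1,3)->W->(1,2)
  grid max=3 at (1,2)
Step 5: ant0:(2,1)->S->(3,1) | ant1:(1,2)->E->(1,3)
  grid max=2 at (1,2)
Final grid:
  0 0 0 0 0
  0 0 2 2 0
  0 0 0 0 0
  0 2 0 0 0
Max pheromone 2 at (1,2)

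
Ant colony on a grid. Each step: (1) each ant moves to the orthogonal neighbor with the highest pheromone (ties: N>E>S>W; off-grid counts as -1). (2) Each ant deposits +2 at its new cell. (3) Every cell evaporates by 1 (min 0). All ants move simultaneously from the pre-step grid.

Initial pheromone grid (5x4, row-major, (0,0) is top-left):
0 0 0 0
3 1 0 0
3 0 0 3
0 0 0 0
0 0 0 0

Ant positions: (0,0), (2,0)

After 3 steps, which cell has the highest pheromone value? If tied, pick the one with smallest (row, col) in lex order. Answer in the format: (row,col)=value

Step 1: ant0:(0,0)->S->(1,0) | ant1:(2,0)->N->(1,0)
  grid max=6 at (1,0)
Step 2: ant0:(1,0)->S->(2,0) | ant1:(1,0)->S->(2,0)
  grid max=5 at (1,0)
Step 3: ant0:(2,0)->N->(1,0) | ant1:(2,0)->N->(1,0)
  grid max=8 at (1,0)
Final grid:
  0 0 0 0
  8 0 0 0
  4 0 0 0
  0 0 0 0
  0 0 0 0
Max pheromone 8 at (1,0)

Answer: (1,0)=8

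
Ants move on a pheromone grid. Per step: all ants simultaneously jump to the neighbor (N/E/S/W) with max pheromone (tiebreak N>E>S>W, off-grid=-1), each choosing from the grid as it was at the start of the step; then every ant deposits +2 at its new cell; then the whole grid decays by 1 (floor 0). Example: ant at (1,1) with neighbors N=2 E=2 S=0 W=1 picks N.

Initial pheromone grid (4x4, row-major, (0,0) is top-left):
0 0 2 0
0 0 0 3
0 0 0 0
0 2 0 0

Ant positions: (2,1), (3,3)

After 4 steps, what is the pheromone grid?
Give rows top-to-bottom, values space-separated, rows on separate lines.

After step 1: ants at (3,1),(2,3)
  0 0 1 0
  0 0 0 2
  0 0 0 1
  0 3 0 0
After step 2: ants at (2,1),(1,3)
  0 0 0 0
  0 0 0 3
  0 1 0 0
  0 2 0 0
After step 3: ants at (3,1),(0,3)
  0 0 0 1
  0 0 0 2
  0 0 0 0
  0 3 0 0
After step 4: ants at (2,1),(1,3)
  0 0 0 0
  0 0 0 3
  0 1 0 0
  0 2 0 0

0 0 0 0
0 0 0 3
0 1 0 0
0 2 0 0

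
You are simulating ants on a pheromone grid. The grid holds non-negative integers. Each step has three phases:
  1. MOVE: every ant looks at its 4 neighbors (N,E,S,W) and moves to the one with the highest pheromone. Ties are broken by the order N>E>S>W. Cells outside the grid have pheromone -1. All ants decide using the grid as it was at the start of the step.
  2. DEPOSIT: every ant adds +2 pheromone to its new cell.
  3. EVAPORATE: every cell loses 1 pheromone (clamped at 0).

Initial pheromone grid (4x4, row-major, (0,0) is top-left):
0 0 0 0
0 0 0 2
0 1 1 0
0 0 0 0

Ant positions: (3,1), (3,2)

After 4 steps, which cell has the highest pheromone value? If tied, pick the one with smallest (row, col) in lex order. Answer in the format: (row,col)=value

Step 1: ant0:(3,1)->N->(2,1) | ant1:(3,2)->N->(2,2)
  grid max=2 at (2,1)
Step 2: ant0:(2,1)->E->(2,2) | ant1:(2,2)->W->(2,1)
  grid max=3 at (2,1)
Step 3: ant0:(2,2)->W->(2,1) | ant1:(2,1)->E->(2,2)
  grid max=4 at (2,1)
Step 4: ant0:(2,1)->E->(2,2) | ant1:(2,2)->W->(2,1)
  grid max=5 at (2,1)
Final grid:
  0 0 0 0
  0 0 0 0
  0 5 5 0
  0 0 0 0
Max pheromone 5 at (2,1)

Answer: (2,1)=5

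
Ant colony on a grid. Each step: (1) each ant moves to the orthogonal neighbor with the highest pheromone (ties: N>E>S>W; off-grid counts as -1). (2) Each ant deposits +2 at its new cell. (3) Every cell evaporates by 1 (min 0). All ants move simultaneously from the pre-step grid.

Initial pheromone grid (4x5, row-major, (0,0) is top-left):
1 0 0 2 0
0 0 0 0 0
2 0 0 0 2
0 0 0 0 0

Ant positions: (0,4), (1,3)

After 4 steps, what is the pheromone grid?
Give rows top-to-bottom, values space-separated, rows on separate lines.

After step 1: ants at (0,3),(0,3)
  0 0 0 5 0
  0 0 0 0 0
  1 0 0 0 1
  0 0 0 0 0
After step 2: ants at (0,4),(0,4)
  0 0 0 4 3
  0 0 0 0 0
  0 0 0 0 0
  0 0 0 0 0
After step 3: ants at (0,3),(0,3)
  0 0 0 7 2
  0 0 0 0 0
  0 0 0 0 0
  0 0 0 0 0
After step 4: ants at (0,4),(0,4)
  0 0 0 6 5
  0 0 0 0 0
  0 0 0 0 0
  0 0 0 0 0

0 0 0 6 5
0 0 0 0 0
0 0 0 0 0
0 0 0 0 0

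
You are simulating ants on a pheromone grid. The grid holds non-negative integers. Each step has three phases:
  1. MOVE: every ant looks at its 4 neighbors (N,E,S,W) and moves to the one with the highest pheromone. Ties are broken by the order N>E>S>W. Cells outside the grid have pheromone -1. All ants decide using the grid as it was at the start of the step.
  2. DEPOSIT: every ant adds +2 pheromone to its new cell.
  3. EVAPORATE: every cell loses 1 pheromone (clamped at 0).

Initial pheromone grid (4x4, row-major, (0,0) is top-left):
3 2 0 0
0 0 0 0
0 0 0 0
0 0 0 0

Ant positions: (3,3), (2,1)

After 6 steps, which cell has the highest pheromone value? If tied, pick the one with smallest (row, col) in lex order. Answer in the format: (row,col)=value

Step 1: ant0:(3,3)->N->(2,3) | ant1:(2,1)->N->(1,1)
  grid max=2 at (0,0)
Step 2: ant0:(2,3)->N->(1,3) | ant1:(1,1)->N->(0,1)
  grid max=2 at (0,1)
Step 3: ant0:(1,3)->N->(0,3) | ant1:(0,1)->W->(0,0)
  grid max=2 at (0,0)
Step 4: ant0:(0,3)->S->(1,3) | ant1:(0,0)->E->(0,1)
  grid max=2 at (0,1)
Step 5: ant0:(1,3)->N->(0,3) | ant1:(0,1)->W->(0,0)
  grid max=2 at (0,0)
Step 6: ant0:(0,3)->S->(1,3) | ant1:(0,0)->E->(0,1)
  grid max=2 at (0,1)
Final grid:
  1 2 0 0
  0 0 0 1
  0 0 0 0
  0 0 0 0
Max pheromone 2 at (0,1)

Answer: (0,1)=2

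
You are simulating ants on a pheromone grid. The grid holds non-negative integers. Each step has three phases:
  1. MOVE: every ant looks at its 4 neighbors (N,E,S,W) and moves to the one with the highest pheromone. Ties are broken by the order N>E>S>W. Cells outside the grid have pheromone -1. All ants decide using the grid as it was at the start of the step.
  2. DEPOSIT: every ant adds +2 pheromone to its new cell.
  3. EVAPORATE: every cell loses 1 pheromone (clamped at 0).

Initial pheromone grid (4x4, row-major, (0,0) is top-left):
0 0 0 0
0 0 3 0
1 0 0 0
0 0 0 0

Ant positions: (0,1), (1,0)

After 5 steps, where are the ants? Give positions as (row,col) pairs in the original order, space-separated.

Step 1: ant0:(0,1)->E->(0,2) | ant1:(1,0)->S->(2,0)
  grid max=2 at (1,2)
Step 2: ant0:(0,2)->S->(1,2) | ant1:(2,0)->N->(1,0)
  grid max=3 at (1,2)
Step 3: ant0:(1,2)->N->(0,2) | ant1:(1,0)->S->(2,0)
  grid max=2 at (1,2)
Step 4: ant0:(0,2)->S->(1,2) | ant1:(2,0)->N->(1,0)
  grid max=3 at (1,2)
Step 5: ant0:(1,2)->N->(0,2) | ant1:(1,0)->S->(2,0)
  grid max=2 at (1,2)

(0,2) (2,0)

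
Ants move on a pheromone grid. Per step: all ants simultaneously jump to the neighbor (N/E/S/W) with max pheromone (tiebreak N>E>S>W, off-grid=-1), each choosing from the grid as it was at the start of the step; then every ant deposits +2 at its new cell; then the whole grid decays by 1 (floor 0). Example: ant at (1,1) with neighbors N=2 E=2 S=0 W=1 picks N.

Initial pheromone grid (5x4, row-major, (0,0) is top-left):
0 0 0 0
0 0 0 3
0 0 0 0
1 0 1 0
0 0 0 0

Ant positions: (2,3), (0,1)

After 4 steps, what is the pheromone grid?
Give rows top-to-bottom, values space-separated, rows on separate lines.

After step 1: ants at (1,3),(0,2)
  0 0 1 0
  0 0 0 4
  0 0 0 0
  0 0 0 0
  0 0 0 0
After step 2: ants at (0,3),(0,3)
  0 0 0 3
  0 0 0 3
  0 0 0 0
  0 0 0 0
  0 0 0 0
After step 3: ants at (1,3),(1,3)
  0 0 0 2
  0 0 0 6
  0 0 0 0
  0 0 0 0
  0 0 0 0
After step 4: ants at (0,3),(0,3)
  0 0 0 5
  0 0 0 5
  0 0 0 0
  0 0 0 0
  0 0 0 0

0 0 0 5
0 0 0 5
0 0 0 0
0 0 0 0
0 0 0 0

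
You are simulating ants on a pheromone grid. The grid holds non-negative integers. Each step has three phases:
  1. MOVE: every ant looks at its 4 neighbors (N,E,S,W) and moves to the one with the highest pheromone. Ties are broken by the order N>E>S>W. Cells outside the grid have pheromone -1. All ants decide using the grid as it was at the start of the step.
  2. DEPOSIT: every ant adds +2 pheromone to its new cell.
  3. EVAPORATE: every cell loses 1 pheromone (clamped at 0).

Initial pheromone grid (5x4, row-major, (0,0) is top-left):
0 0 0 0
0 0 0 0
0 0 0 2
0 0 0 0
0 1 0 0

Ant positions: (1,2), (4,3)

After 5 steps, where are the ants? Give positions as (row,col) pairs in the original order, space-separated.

Step 1: ant0:(1,2)->N->(0,2) | ant1:(4,3)->N->(3,3)
  grid max=1 at (0,2)
Step 2: ant0:(0,2)->E->(0,3) | ant1:(3,3)->N->(2,3)
  grid max=2 at (2,3)
Step 3: ant0:(0,3)->S->(1,3) | ant1:(2,3)->N->(1,3)
  grid max=3 at (1,3)
Step 4: ant0:(1,3)->S->(2,3) | ant1:(1,3)->S->(2,3)
  grid max=4 at (2,3)
Step 5: ant0:(2,3)->N->(1,3) | ant1:(2,3)->N->(1,3)
  grid max=5 at (1,3)

(1,3) (1,3)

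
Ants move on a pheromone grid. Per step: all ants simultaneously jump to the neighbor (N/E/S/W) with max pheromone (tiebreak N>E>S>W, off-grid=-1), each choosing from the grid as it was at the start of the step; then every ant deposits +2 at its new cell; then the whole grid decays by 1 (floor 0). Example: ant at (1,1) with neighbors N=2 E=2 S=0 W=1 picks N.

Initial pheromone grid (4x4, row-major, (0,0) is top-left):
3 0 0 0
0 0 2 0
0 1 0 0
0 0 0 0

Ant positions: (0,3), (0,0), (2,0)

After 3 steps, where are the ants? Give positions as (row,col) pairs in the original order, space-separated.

Step 1: ant0:(0,3)->S->(1,3) | ant1:(0,0)->E->(0,1) | ant2:(2,0)->E->(2,1)
  grid max=2 at (0,0)
Step 2: ant0:(1,3)->W->(1,2) | ant1:(0,1)->W->(0,0) | ant2:(2,1)->N->(1,1)
  grid max=3 at (0,0)
Step 3: ant0:(1,2)->W->(1,1) | ant1:(0,0)->E->(0,1) | ant2:(1,1)->E->(1,2)
  grid max=3 at (1,2)

(1,1) (0,1) (1,2)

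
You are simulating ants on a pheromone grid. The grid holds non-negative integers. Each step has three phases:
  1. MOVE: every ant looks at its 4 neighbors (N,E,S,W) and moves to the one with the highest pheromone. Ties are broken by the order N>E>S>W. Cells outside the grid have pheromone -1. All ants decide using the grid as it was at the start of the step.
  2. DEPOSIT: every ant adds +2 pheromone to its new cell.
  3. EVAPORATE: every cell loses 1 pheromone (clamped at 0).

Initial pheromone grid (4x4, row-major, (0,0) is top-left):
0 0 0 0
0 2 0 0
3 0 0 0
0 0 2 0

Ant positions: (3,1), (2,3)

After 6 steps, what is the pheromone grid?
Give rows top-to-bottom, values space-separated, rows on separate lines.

After step 1: ants at (3,2),(1,3)
  0 0 0 0
  0 1 0 1
  2 0 0 0
  0 0 3 0
After step 2: ants at (2,2),(0,3)
  0 0 0 1
  0 0 0 0
  1 0 1 0
  0 0 2 0
After step 3: ants at (3,2),(1,3)
  0 0 0 0
  0 0 0 1
  0 0 0 0
  0 0 3 0
After step 4: ants at (2,2),(0,3)
  0 0 0 1
  0 0 0 0
  0 0 1 0
  0 0 2 0
After step 5: ants at (3,2),(1,3)
  0 0 0 0
  0 0 0 1
  0 0 0 0
  0 0 3 0
After step 6: ants at (2,2),(0,3)
  0 0 0 1
  0 0 0 0
  0 0 1 0
  0 0 2 0

0 0 0 1
0 0 0 0
0 0 1 0
0 0 2 0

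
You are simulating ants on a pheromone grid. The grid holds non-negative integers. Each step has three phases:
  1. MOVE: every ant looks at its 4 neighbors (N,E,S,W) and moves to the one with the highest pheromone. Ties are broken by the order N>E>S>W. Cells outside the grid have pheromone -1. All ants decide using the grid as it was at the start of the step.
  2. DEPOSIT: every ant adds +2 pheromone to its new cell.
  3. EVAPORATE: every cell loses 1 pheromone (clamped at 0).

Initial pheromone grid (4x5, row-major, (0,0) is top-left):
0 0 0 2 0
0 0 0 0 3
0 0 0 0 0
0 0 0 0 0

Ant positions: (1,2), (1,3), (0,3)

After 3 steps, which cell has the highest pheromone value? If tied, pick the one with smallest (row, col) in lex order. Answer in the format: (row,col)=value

Step 1: ant0:(1,2)->N->(0,2) | ant1:(1,3)->E->(1,4) | ant2:(0,3)->E->(0,4)
  grid max=4 at (1,4)
Step 2: ant0:(0,2)->E->(0,3) | ant1:(1,4)->N->(0,4) | ant2:(0,4)->S->(1,4)
  grid max=5 at (1,4)
Step 3: ant0:(0,3)->E->(0,4) | ant1:(0,4)->S->(1,4) | ant2:(1,4)->N->(0,4)
  grid max=6 at (1,4)
Final grid:
  0 0 0 1 5
  0 0 0 0 6
  0 0 0 0 0
  0 0 0 0 0
Max pheromone 6 at (1,4)

Answer: (1,4)=6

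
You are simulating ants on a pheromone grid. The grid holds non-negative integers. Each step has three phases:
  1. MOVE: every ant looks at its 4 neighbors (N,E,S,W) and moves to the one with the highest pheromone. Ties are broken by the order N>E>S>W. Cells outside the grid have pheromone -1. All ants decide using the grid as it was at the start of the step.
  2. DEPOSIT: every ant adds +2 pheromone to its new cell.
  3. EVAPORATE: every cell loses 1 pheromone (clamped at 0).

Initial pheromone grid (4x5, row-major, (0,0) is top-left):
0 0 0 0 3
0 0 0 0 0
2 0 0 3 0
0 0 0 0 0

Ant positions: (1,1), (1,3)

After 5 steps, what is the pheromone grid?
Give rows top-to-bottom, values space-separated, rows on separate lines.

After step 1: ants at (0,1),(2,3)
  0 1 0 0 2
  0 0 0 0 0
  1 0 0 4 0
  0 0 0 0 0
After step 2: ants at (0,2),(1,3)
  0 0 1 0 1
  0 0 0 1 0
  0 0 0 3 0
  0 0 0 0 0
After step 3: ants at (0,3),(2,3)
  0 0 0 1 0
  0 0 0 0 0
  0 0 0 4 0
  0 0 0 0 0
After step 4: ants at (0,4),(1,3)
  0 0 0 0 1
  0 0 0 1 0
  0 0 0 3 0
  0 0 0 0 0
After step 5: ants at (1,4),(2,3)
  0 0 0 0 0
  0 0 0 0 1
  0 0 0 4 0
  0 0 0 0 0

0 0 0 0 0
0 0 0 0 1
0 0 0 4 0
0 0 0 0 0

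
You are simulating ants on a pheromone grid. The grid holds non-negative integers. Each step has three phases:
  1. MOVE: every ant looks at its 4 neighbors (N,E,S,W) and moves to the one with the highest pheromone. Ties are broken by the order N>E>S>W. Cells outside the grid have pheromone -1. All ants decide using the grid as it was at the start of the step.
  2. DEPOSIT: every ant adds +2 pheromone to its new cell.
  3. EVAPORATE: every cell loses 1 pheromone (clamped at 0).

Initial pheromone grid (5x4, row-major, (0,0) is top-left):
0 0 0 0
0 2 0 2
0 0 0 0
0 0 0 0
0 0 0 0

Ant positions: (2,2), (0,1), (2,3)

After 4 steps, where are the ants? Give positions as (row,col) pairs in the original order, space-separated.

Step 1: ant0:(2,2)->N->(1,2) | ant1:(0,1)->S->(1,1) | ant2:(2,3)->N->(1,3)
  grid max=3 at (1,1)
Step 2: ant0:(1,2)->E->(1,3) | ant1:(1,1)->E->(1,2) | ant2:(1,3)->W->(1,2)
  grid max=4 at (1,2)
Step 3: ant0:(1,3)->W->(1,2) | ant1:(1,2)->E->(1,3) | ant2:(1,2)->E->(1,3)
  grid max=7 at (1,3)
Step 4: ant0:(1,2)->E->(1,3) | ant1:(1,3)->W->(1,2) | ant2:(1,3)->W->(1,2)
  grid max=8 at (1,2)

(1,3) (1,2) (1,2)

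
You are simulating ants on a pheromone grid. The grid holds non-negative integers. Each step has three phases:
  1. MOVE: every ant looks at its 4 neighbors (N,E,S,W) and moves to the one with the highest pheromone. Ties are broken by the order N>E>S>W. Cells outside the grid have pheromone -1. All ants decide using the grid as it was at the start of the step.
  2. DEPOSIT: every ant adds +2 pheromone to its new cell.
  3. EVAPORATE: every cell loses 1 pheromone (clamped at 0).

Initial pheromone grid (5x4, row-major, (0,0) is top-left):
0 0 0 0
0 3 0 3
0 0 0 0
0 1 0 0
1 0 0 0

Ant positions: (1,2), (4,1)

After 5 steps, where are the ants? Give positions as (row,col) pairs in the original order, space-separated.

Step 1: ant0:(1,2)->E->(1,3) | ant1:(4,1)->N->(3,1)
  grid max=4 at (1,3)
Step 2: ant0:(1,3)->N->(0,3) | ant1:(3,1)->N->(2,1)
  grid max=3 at (1,3)
Step 3: ant0:(0,3)->S->(1,3) | ant1:(2,1)->N->(1,1)
  grid max=4 at (1,3)
Step 4: ant0:(1,3)->N->(0,3) | ant1:(1,1)->N->(0,1)
  grid max=3 at (1,3)
Step 5: ant0:(0,3)->S->(1,3) | ant1:(0,1)->S->(1,1)
  grid max=4 at (1,3)

(1,3) (1,1)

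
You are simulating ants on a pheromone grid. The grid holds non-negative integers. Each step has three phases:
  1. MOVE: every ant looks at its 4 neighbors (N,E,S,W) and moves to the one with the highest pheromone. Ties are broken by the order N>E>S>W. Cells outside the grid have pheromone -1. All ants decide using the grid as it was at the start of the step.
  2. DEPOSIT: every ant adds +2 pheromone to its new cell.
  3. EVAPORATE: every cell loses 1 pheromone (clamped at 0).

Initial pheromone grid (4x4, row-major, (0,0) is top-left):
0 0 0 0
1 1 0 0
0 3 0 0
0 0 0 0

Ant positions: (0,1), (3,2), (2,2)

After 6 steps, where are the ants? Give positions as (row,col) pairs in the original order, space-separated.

Step 1: ant0:(0,1)->S->(1,1) | ant1:(3,2)->N->(2,2) | ant2:(2,2)->W->(2,1)
  grid max=4 at (2,1)
Step 2: ant0:(1,1)->S->(2,1) | ant1:(2,2)->W->(2,1) | ant2:(2,1)->N->(1,1)
  grid max=7 at (2,1)
Step 3: ant0:(2,1)->N->(1,1) | ant1:(2,1)->N->(1,1) | ant2:(1,1)->S->(2,1)
  grid max=8 at (2,1)
Step 4: ant0:(1,1)->S->(2,1) | ant1:(1,1)->S->(2,1) | ant2:(2,1)->N->(1,1)
  grid max=11 at (2,1)
Step 5: ant0:(2,1)->N->(1,1) | ant1:(2,1)->N->(1,1) | ant2:(1,1)->S->(2,1)
  grid max=12 at (2,1)
Step 6: ant0:(1,1)->S->(2,1) | ant1:(1,1)->S->(2,1) | ant2:(2,1)->N->(1,1)
  grid max=15 at (2,1)

(2,1) (2,1) (1,1)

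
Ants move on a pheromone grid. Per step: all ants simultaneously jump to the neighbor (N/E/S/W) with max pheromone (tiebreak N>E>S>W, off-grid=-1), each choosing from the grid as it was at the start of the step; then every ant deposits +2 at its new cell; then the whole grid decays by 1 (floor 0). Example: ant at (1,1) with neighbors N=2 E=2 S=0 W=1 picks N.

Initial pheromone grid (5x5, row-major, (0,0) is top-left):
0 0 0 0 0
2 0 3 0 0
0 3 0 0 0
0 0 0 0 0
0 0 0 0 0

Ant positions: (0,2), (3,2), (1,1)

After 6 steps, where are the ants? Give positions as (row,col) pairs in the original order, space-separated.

Step 1: ant0:(0,2)->S->(1,2) | ant1:(3,2)->N->(2,2) | ant2:(1,1)->E->(1,2)
  grid max=6 at (1,2)
Step 2: ant0:(1,2)->S->(2,2) | ant1:(2,2)->N->(1,2) | ant2:(1,2)->S->(2,2)
  grid max=7 at (1,2)
Step 3: ant0:(2,2)->N->(1,2) | ant1:(1,2)->S->(2,2) | ant2:(2,2)->N->(1,2)
  grid max=10 at (1,2)
Step 4: ant0:(1,2)->S->(2,2) | ant1:(2,2)->N->(1,2) | ant2:(1,2)->S->(2,2)
  grid max=11 at (1,2)
Step 5: ant0:(2,2)->N->(1,2) | ant1:(1,2)->S->(2,2) | ant2:(2,2)->N->(1,2)
  grid max=14 at (1,2)
Step 6: ant0:(1,2)->S->(2,2) | ant1:(2,2)->N->(1,2) | ant2:(1,2)->S->(2,2)
  grid max=15 at (1,2)

(2,2) (1,2) (2,2)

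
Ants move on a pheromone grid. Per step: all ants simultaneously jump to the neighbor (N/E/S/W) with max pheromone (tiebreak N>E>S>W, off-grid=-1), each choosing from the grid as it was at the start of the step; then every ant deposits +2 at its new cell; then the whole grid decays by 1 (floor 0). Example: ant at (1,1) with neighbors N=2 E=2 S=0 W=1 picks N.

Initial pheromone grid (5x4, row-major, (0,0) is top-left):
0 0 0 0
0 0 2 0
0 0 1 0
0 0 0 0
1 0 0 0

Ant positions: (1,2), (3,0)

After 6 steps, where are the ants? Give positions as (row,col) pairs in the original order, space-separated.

Step 1: ant0:(1,2)->S->(2,2) | ant1:(3,0)->S->(4,0)
  grid max=2 at (2,2)
Step 2: ant0:(2,2)->N->(1,2) | ant1:(4,0)->N->(3,0)
  grid max=2 at (1,2)
Step 3: ant0:(1,2)->S->(2,2) | ant1:(3,0)->S->(4,0)
  grid max=2 at (2,2)
Step 4: ant0:(2,2)->N->(1,2) | ant1:(4,0)->N->(3,0)
  grid max=2 at (1,2)
Step 5: ant0:(1,2)->S->(2,2) | ant1:(3,0)->S->(4,0)
  grid max=2 at (2,2)
Step 6: ant0:(2,2)->N->(1,2) | ant1:(4,0)->N->(3,0)
  grid max=2 at (1,2)

(1,2) (3,0)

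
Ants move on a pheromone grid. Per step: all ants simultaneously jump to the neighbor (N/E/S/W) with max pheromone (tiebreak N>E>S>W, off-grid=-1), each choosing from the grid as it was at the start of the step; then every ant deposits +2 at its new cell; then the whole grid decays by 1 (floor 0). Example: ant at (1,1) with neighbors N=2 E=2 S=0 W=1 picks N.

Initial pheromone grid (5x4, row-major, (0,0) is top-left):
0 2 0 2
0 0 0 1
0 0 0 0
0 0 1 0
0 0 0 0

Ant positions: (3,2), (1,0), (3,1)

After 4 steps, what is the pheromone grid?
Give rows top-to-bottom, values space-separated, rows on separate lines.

After step 1: ants at (2,2),(0,0),(3,2)
  1 1 0 1
  0 0 0 0
  0 0 1 0
  0 0 2 0
  0 0 0 0
After step 2: ants at (3,2),(0,1),(2,2)
  0 2 0 0
  0 0 0 0
  0 0 2 0
  0 0 3 0
  0 0 0 0
After step 3: ants at (2,2),(0,2),(3,2)
  0 1 1 0
  0 0 0 0
  0 0 3 0
  0 0 4 0
  0 0 0 0
After step 4: ants at (3,2),(0,1),(2,2)
  0 2 0 0
  0 0 0 0
  0 0 4 0
  0 0 5 0
  0 0 0 0

0 2 0 0
0 0 0 0
0 0 4 0
0 0 5 0
0 0 0 0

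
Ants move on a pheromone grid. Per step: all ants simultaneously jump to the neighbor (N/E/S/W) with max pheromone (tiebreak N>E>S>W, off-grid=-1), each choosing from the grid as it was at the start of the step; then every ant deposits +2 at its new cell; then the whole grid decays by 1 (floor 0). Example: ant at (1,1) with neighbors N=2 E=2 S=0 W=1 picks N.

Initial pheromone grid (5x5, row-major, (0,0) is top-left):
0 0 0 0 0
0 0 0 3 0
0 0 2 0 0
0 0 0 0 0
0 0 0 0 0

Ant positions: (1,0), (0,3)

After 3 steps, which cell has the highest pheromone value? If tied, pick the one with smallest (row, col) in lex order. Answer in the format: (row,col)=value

Answer: (1,3)=4

Derivation:
Step 1: ant0:(1,0)->N->(0,0) | ant1:(0,3)->S->(1,3)
  grid max=4 at (1,3)
Step 2: ant0:(0,0)->E->(0,1) | ant1:(1,3)->N->(0,3)
  grid max=3 at (1,3)
Step 3: ant0:(0,1)->E->(0,2) | ant1:(0,3)->S->(1,3)
  grid max=4 at (1,3)
Final grid:
  0 0 1 0 0
  0 0 0 4 0
  0 0 0 0 0
  0 0 0 0 0
  0 0 0 0 0
Max pheromone 4 at (1,3)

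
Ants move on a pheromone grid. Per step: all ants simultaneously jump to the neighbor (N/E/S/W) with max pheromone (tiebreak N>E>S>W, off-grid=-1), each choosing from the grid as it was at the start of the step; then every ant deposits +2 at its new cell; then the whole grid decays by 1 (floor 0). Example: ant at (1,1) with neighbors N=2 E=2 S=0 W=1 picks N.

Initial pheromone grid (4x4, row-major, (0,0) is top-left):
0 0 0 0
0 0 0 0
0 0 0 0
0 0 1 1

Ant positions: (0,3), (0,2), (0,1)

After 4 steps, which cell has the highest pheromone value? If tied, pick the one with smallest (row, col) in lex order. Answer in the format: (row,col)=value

Step 1: ant0:(0,3)->S->(1,3) | ant1:(0,2)->E->(0,3) | ant2:(0,1)->E->(0,2)
  grid max=1 at (0,2)
Step 2: ant0:(1,3)->N->(0,3) | ant1:(0,3)->S->(1,3) | ant2:(0,2)->E->(0,3)
  grid max=4 at (0,3)
Step 3: ant0:(0,3)->S->(1,3) | ant1:(1,3)->N->(0,3) | ant2:(0,3)->S->(1,3)
  grid max=5 at (0,3)
Step 4: ant0:(1,3)->N->(0,3) | ant1:(0,3)->S->(1,3) | ant2:(1,3)->N->(0,3)
  grid max=8 at (0,3)
Final grid:
  0 0 0 8
  0 0 0 6
  0 0 0 0
  0 0 0 0
Max pheromone 8 at (0,3)

Answer: (0,3)=8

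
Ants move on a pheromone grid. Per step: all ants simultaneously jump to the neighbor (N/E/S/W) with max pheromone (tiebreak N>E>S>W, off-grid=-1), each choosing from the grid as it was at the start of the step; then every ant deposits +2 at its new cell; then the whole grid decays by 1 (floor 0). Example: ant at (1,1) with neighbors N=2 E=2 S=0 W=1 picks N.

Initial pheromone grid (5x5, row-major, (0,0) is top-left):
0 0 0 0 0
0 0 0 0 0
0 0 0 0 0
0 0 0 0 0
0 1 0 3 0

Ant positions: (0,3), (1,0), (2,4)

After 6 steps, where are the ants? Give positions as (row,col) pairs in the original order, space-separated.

Step 1: ant0:(0,3)->E->(0,4) | ant1:(1,0)->N->(0,0) | ant2:(2,4)->N->(1,4)
  grid max=2 at (4,3)
Step 2: ant0:(0,4)->S->(1,4) | ant1:(0,0)->E->(0,1) | ant2:(1,4)->N->(0,4)
  grid max=2 at (0,4)
Step 3: ant0:(1,4)->N->(0,4) | ant1:(0,1)->E->(0,2) | ant2:(0,4)->S->(1,4)
  grid max=3 at (0,4)
Step 4: ant0:(0,4)->S->(1,4) | ant1:(0,2)->E->(0,3) | ant2:(1,4)->N->(0,4)
  grid max=4 at (0,4)
Step 5: ant0:(1,4)->N->(0,4) | ant1:(0,3)->E->(0,4) | ant2:(0,4)->S->(1,4)
  grid max=7 at (0,4)
Step 6: ant0:(0,4)->S->(1,4) | ant1:(0,4)->S->(1,4) | ant2:(1,4)->N->(0,4)
  grid max=8 at (0,4)

(1,4) (1,4) (0,4)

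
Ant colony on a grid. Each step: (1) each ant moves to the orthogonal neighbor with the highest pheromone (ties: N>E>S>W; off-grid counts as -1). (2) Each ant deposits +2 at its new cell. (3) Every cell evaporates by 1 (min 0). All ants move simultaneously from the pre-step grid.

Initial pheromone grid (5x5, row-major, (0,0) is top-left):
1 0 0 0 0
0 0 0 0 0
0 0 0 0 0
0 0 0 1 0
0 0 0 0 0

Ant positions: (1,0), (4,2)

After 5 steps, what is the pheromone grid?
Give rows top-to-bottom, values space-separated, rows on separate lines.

After step 1: ants at (0,0),(3,2)
  2 0 0 0 0
  0 0 0 0 0
  0 0 0 0 0
  0 0 1 0 0
  0 0 0 0 0
After step 2: ants at (0,1),(2,2)
  1 1 0 0 0
  0 0 0 0 0
  0 0 1 0 0
  0 0 0 0 0
  0 0 0 0 0
After step 3: ants at (0,0),(1,2)
  2 0 0 0 0
  0 0 1 0 0
  0 0 0 0 0
  0 0 0 0 0
  0 0 0 0 0
After step 4: ants at (0,1),(0,2)
  1 1 1 0 0
  0 0 0 0 0
  0 0 0 0 0
  0 0 0 0 0
  0 0 0 0 0
After step 5: ants at (0,2),(0,1)
  0 2 2 0 0
  0 0 0 0 0
  0 0 0 0 0
  0 0 0 0 0
  0 0 0 0 0

0 2 2 0 0
0 0 0 0 0
0 0 0 0 0
0 0 0 0 0
0 0 0 0 0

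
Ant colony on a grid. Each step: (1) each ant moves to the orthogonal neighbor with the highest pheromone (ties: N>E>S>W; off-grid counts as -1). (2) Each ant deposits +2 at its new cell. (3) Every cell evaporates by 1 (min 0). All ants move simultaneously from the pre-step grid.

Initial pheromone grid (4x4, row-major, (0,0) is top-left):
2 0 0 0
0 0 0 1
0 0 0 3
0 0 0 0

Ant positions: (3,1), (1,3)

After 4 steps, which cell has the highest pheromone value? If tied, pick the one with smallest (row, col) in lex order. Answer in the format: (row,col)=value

Answer: (2,3)=3

Derivation:
Step 1: ant0:(3,1)->N->(2,1) | ant1:(1,3)->S->(2,3)
  grid max=4 at (2,3)
Step 2: ant0:(2,1)->N->(1,1) | ant1:(2,3)->N->(1,3)
  grid max=3 at (2,3)
Step 3: ant0:(1,1)->N->(0,1) | ant1:(1,3)->S->(2,3)
  grid max=4 at (2,3)
Step 4: ant0:(0,1)->E->(0,2) | ant1:(2,3)->N->(1,3)
  grid max=3 at (2,3)
Final grid:
  0 0 1 0
  0 0 0 1
  0 0 0 3
  0 0 0 0
Max pheromone 3 at (2,3)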